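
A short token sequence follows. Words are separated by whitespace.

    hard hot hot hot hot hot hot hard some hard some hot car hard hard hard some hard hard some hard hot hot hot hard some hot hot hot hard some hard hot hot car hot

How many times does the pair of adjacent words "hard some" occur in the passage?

6

Scanning the 35 overlapping bigram windows for "hard some":
  position 8–9: hard some
  position 10–11: hard some
  position 16–17: hard some
  position 19–20: hard some
  position 25–26: hard some
  position 30–31: hard some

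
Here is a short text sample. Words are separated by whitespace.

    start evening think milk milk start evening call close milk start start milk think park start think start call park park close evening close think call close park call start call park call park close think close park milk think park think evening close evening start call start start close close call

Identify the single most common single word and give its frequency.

"start", 10 times

Unigram frequencies (highest first):
  start: 10
  close: 9
  call: 8
  park: 8
  think: 7
  evening: 5
  … (1 more, each ≤ 5)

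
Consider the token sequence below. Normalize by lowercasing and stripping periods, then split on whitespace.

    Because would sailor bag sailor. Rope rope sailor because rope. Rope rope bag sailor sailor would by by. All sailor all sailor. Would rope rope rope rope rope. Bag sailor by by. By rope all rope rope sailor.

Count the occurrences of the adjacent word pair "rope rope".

Scanning the 37 overlapping bigram windows for "rope rope":
  position 6–7: rope rope
  position 10–11: rope rope
  position 11–12: rope rope
  position 24–25: rope rope
  position 25–26: rope rope
  position 26–27: rope rope
  position 27–28: rope rope
  position 36–37: rope rope

8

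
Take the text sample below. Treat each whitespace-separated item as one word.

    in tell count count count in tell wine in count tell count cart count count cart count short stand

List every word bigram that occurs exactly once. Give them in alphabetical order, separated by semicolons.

Bigram counts meeting the condition (exactly once):
  count in: 1
  count short: 1
  count tell: 1
  in count: 1
  short stand: 1
  tell wine: 1
  wine in: 1

count in; count short; count tell; in count; short stand; tell wine; wine in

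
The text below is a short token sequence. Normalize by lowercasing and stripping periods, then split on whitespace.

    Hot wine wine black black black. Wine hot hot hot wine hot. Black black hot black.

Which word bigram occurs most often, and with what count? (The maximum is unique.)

Bigram frequencies (highest first):
  black black: 3
  hot wine: 2
  wine hot: 2
  hot hot: 2
  hot black: 2
  wine wine: 1
  … (3 more, each ≤ 1)

"black black", 3 times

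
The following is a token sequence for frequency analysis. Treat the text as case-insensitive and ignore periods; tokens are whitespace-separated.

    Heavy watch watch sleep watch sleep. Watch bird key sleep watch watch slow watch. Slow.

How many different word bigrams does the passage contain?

15 tokens → 14 bigram windows in total.
Repeated bigrams (each contributes count−1 duplicates):
  sleep watch: 3
  watch sleep: 2
  watch slow: 2
  watch watch: 2
5 duplicate windows → 14 − 5 = 9 distinct.

9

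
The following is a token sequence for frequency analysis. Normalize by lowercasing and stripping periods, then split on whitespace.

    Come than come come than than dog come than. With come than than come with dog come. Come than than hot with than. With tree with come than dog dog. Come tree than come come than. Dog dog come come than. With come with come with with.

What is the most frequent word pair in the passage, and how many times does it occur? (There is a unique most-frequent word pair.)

"come than", 8 times

Bigram frequencies (highest first):
  come than: 8
  come come: 4
  dog come: 4
  with come: 4
  than come: 3
  than than: 3
  … (13 more, each ≤ 3)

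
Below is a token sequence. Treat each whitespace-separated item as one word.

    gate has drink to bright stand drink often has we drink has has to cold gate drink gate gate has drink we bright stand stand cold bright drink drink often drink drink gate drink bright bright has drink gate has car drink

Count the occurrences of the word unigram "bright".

5

Scanning the 42 tokens for "bright":
  position 5: bright
  position 23: bright
  position 27: bright
  position 35: bright
  position 36: bright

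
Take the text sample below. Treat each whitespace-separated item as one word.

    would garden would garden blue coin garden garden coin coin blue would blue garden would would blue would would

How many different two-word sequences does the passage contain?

13

19 tokens → 18 bigram windows in total.
Repeated bigrams (each contributes count−1 duplicates):
  blue would: 2
  garden would: 2
  would blue: 2
  would garden: 2
  would would: 2
5 duplicate windows → 18 − 5 = 13 distinct.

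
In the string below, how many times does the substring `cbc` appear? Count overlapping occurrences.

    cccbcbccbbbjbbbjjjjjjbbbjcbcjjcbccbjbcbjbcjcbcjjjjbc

5

Sliding a length-3 window over the 52 characters (50 positions):
  position 3–5: cbc
  position 5–7: cbc
  position 26–28: cbc
  position 31–33: cbc
  position 44–46: cbc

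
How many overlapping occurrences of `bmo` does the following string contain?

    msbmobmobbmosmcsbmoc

4

Sliding a length-3 window over the 20 characters (18 positions):
  position 3–5: bmo
  position 6–8: bmo
  position 10–12: bmo
  position 17–19: bmo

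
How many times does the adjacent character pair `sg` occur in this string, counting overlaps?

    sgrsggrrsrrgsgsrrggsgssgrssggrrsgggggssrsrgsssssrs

7

Sliding a length-2 window over the 50 characters (49 positions):
  position 1–2: sg
  position 4–5: sg
  position 13–14: sg
  position 20–21: sg
  position 23–24: sg
  position 27–28: sg
  position 32–33: sg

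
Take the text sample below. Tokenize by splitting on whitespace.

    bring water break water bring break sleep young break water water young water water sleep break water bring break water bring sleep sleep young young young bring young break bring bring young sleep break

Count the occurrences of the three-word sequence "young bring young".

Scanning the 32 overlapping trigram windows for "young bring young":
  position 26–28: young bring young

1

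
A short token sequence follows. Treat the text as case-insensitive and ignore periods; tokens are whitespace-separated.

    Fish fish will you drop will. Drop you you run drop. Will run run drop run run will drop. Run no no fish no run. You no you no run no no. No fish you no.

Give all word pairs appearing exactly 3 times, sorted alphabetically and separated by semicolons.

Bigram counts meeting the condition (exactly 3 times):
  no no: 3
  you no: 3

no no; you no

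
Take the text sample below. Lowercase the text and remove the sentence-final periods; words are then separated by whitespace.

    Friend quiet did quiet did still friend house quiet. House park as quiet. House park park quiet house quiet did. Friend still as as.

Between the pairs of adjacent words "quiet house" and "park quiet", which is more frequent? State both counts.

"quiet house": 3 occurrences
"park quiet": 1 occurrence

"quiet house" (3 vs 1)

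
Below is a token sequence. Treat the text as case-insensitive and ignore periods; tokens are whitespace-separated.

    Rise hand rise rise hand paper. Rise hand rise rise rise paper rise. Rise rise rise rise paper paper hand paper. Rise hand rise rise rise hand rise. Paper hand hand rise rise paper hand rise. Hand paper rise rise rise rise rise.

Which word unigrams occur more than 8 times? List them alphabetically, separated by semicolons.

Unigram counts meeting the condition (more than 8 times):
  hand: 10
  rise: 25

hand; rise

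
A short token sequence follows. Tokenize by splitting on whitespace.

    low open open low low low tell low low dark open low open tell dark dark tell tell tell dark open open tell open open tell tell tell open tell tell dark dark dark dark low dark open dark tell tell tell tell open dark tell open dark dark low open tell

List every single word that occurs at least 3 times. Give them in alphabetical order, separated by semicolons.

Unigram counts meeting the condition (at least 3 times):
  dark: 13
  low: 9
  open: 13
  tell: 17

dark; low; open; tell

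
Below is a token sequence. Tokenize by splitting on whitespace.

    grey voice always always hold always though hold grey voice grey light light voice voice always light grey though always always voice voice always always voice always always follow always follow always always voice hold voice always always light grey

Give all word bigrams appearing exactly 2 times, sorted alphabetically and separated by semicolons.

Bigram counts meeting the condition (exactly 2 times):
  always follow: 2
  always light: 2
  follow always: 2
  grey voice: 2
  light grey: 2
  voice voice: 2

always follow; always light; follow always; grey voice; light grey; voice voice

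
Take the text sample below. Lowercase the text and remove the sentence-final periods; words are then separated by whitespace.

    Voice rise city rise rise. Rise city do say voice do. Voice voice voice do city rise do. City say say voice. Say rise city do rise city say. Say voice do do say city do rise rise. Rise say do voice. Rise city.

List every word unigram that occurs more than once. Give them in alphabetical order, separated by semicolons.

city; do; rise; say; voice

Unigram counts meeting the condition (more than once):
  city: 8
  do: 9
  rise: 11
  say: 8
  voice: 8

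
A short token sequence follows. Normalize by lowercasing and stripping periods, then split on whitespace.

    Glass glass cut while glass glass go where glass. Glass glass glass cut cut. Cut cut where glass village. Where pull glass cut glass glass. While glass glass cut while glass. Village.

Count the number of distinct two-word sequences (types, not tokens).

15

32 tokens → 31 bigram windows in total.
Repeated bigrams (each contributes count−1 duplicates):
  glass glass: 7
  glass cut: 4
  cut cut: 3
  while glass: 3
  cut while: 2
  glass village: 2
  where glass: 2
16 duplicate windows → 31 − 16 = 15 distinct.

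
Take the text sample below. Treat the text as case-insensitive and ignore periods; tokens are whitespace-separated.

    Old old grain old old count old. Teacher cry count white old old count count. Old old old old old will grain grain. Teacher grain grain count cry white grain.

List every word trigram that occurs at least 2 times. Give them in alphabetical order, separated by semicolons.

old old count; old old old

Trigram counts meeting the condition (at least 2 times):
  old old count: 2
  old old old: 3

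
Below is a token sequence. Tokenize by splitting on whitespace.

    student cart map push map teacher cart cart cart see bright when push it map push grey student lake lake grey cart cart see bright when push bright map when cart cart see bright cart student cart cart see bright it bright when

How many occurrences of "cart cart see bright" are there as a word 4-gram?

4

Scanning the 40 overlapping 4-gram windows for "cart cart see bright":
  position 8–11: cart cart see bright
  position 22–25: cart cart see bright
  position 31–34: cart cart see bright
  position 37–40: cart cart see bright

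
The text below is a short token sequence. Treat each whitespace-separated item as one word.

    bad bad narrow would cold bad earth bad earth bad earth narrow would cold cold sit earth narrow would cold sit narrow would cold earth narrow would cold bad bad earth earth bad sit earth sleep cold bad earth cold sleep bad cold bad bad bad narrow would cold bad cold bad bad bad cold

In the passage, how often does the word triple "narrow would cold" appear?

6

Scanning the 53 overlapping trigram windows for "narrow would cold":
  position 3–5: narrow would cold
  position 12–14: narrow would cold
  position 18–20: narrow would cold
  position 22–24: narrow would cold
  position 26–28: narrow would cold
  position 47–49: narrow would cold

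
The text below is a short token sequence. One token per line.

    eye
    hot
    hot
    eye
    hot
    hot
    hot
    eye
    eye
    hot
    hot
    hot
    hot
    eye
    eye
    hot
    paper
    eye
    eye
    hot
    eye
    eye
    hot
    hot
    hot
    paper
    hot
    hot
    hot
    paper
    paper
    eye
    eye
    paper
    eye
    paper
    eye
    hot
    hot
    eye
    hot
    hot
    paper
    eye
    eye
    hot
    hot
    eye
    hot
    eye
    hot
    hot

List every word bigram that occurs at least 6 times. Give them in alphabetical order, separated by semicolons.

eye eye; eye hot; hot eye; hot hot

Bigram counts meeting the condition (at least 6 times):
  eye eye: 6
  eye hot: 11
  hot eye: 7
  hot hot: 14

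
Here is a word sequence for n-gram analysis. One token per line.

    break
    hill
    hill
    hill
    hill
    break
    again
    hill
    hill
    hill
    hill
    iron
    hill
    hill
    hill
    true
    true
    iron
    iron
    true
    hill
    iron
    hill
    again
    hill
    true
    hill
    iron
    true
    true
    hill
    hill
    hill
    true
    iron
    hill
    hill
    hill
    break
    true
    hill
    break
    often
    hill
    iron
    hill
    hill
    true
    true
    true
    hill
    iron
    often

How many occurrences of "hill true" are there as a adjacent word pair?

4

Scanning the 52 overlapping bigram windows for "hill true":
  position 15–16: hill true
  position 25–26: hill true
  position 33–34: hill true
  position 47–48: hill true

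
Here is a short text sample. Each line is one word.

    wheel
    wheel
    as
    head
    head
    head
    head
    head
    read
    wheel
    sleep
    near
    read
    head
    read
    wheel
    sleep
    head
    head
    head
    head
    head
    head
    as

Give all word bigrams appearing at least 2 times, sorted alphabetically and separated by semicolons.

Bigram counts meeting the condition (at least 2 times):
  head head: 9
  head read: 2
  read wheel: 2
  wheel sleep: 2

head head; head read; read wheel; wheel sleep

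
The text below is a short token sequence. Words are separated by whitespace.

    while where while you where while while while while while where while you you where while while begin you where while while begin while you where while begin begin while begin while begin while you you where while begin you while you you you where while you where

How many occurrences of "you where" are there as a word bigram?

7

Scanning the 47 overlapping bigram windows for "you where":
  position 4–5: you where
  position 14–15: you where
  position 19–20: you where
  position 25–26: you where
  position 36–37: you where
  position 44–45: you where
  position 47–48: you where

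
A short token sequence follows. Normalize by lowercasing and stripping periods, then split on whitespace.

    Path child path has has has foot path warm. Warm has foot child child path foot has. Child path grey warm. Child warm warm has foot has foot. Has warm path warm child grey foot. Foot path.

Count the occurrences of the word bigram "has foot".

Scanning the 36 overlapping bigram windows for "has foot":
  position 6–7: has foot
  position 11–12: has foot
  position 25–26: has foot
  position 27–28: has foot

4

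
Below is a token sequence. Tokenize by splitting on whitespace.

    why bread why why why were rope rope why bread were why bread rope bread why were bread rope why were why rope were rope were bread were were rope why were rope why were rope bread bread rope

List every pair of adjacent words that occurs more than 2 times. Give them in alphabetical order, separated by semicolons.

bread rope; rope why; were rope; why bread; why were

Bigram counts meeting the condition (more than 2 times):
  bread rope: 3
  rope why: 4
  were rope: 5
  why bread: 3
  why were: 5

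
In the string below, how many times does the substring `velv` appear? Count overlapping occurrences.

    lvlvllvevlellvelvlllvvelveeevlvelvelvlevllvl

Sliding a length-4 window over the 44 characters (41 positions):
  position 14–17: velv
  position 22–25: velv
  position 31–34: velv
  position 34–37: velv

4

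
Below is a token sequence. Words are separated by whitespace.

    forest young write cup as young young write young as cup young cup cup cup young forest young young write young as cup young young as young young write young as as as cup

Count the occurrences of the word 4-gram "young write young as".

3

Scanning the 31 overlapping 4-gram windows for "young write young as":
  position 7–10: young write young as
  position 19–22: young write young as
  position 28–31: young write young as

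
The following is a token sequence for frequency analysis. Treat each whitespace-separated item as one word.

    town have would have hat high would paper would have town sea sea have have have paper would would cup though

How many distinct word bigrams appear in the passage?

17

21 tokens → 20 bigram windows in total.
Repeated bigrams (each contributes count−1 duplicates):
  have have: 2
  paper would: 2
  would have: 2
3 duplicate windows → 20 − 3 = 17 distinct.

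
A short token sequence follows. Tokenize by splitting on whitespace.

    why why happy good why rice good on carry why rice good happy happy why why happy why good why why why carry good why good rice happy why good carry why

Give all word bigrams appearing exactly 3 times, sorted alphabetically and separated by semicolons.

Bigram counts meeting the condition (exactly 3 times):
  good why: 3
  happy why: 3
  why good: 3

good why; happy why; why good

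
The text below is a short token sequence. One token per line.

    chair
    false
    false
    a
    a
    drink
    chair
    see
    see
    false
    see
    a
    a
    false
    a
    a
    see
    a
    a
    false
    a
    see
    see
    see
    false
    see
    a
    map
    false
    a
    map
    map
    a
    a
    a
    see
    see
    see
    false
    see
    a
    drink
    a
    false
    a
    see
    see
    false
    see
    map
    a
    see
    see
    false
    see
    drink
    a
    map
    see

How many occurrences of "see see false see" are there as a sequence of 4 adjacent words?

5

Scanning the 56 overlapping 4-gram windows for "see see false see":
  position 8–11: see see false see
  position 23–26: see see false see
  position 37–40: see see false see
  position 46–49: see see false see
  position 52–55: see see false see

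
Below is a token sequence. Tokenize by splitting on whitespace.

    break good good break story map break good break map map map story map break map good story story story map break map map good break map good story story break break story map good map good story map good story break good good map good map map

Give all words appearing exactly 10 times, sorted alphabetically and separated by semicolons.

Unigram counts meeting the condition (exactly 10 times):
  break: 10
  story: 10

break; story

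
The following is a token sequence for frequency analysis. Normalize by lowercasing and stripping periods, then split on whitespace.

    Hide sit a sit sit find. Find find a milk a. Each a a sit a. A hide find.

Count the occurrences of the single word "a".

7

Scanning the 19 tokens for "a":
  position 3: a
  position 9: a
  position 11: a
  position 13: a
  position 14: a
  position 16: a
  position 17: a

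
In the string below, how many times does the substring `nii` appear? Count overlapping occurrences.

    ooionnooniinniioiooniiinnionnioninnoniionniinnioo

Sliding a length-3 window over the 49 characters (47 positions):
  position 9–11: nii
  position 13–15: nii
  position 20–22: nii
  position 37–39: nii
  position 42–44: nii

5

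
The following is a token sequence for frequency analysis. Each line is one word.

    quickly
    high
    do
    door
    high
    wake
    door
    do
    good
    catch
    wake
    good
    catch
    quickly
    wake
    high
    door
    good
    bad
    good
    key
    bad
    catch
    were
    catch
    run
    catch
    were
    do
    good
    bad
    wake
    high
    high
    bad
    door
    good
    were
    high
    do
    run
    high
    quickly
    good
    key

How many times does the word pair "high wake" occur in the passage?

Scanning the 44 overlapping bigram windows for "high wake":
  position 5–6: high wake

1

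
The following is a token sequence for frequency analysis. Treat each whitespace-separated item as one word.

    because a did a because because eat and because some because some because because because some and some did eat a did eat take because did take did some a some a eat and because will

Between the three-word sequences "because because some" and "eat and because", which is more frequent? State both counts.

"eat and because" (2 vs 1)

"because because some": 1 occurrence
"eat and because": 2 occurrences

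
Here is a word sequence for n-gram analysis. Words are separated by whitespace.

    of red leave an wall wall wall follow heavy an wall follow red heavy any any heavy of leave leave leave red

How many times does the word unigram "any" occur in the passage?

Scanning the 22 tokens for "any":
  position 15: any
  position 16: any

2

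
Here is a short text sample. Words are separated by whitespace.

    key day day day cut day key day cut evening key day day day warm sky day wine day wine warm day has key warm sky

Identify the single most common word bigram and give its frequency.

Bigram frequencies (highest first):
  day day: 4
  key day: 3
  day cut: 2
  warm sky: 2
  day wine: 2
  cut day: 1
  … (11 more, each ≤ 1)

"day day", 4 times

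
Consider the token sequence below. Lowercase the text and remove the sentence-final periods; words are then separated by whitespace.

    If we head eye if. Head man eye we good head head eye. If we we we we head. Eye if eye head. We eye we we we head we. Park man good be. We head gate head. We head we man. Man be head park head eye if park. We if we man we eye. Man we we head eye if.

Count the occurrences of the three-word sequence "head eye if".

Scanning the 60 overlapping trigram windows for "head eye if":
  position 3–5: head eye if
  position 12–14: head eye if
  position 19–21: head eye if
  position 47–49: head eye if
  position 60–62: head eye if

5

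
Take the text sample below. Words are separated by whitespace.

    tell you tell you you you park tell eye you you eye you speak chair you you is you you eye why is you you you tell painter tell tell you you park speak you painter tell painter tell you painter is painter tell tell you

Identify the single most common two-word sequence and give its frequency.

Bigram frequencies (highest first):
  you you: 8
  tell you: 5
  painter tell: 4
  you tell: 2
  you park: 2
  eye you: 2
  … (17 more, each ≤ 2)

"you you", 8 times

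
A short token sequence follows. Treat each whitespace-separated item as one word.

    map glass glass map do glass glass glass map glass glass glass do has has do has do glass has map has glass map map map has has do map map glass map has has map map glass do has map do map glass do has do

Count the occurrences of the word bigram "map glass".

5

Scanning the 46 overlapping bigram windows for "map glass":
  position 1–2: map glass
  position 9–10: map glass
  position 31–32: map glass
  position 37–38: map glass
  position 43–44: map glass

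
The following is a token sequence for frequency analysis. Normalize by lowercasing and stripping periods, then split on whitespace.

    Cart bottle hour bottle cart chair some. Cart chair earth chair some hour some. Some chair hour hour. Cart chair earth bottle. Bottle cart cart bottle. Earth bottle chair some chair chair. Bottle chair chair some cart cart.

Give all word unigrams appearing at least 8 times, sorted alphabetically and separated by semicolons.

cart; chair

Unigram counts meeting the condition (at least 8 times):
  cart: 8
  chair: 10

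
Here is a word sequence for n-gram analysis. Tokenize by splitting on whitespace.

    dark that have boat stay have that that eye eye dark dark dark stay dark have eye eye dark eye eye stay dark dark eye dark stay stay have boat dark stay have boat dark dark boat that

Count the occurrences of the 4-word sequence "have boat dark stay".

Scanning the 35 overlapping 4-gram windows for "have boat dark stay":
  position 29–32: have boat dark stay

1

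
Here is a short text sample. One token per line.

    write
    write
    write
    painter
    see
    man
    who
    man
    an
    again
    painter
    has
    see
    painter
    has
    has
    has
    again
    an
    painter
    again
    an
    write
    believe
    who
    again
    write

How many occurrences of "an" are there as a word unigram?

3

Scanning the 27 tokens for "an":
  position 9: an
  position 19: an
  position 22: an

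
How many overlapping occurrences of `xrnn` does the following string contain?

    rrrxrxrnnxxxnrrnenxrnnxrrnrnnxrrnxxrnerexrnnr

3

Sliding a length-4 window over the 45 characters (42 positions):
  position 6–9: xrnn
  position 19–22: xrnn
  position 41–44: xrnn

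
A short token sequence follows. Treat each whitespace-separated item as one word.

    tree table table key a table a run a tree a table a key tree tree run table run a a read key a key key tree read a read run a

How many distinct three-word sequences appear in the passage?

29

32 tokens → 30 trigram windows in total.
Repeated trigrams (each contributes count−1 duplicates):
  a table a: 2
1 duplicate windows → 30 − 1 = 29 distinct.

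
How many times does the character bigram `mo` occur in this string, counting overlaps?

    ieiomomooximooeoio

Sliding a length-2 window over the 18 characters (17 positions):
  position 5–6: mo
  position 7–8: mo
  position 12–13: mo

3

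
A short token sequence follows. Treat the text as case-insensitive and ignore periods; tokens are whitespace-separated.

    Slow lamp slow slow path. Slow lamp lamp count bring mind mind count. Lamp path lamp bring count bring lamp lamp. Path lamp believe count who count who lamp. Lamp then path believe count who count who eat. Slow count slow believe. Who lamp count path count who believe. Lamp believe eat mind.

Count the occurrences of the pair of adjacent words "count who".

5

Scanning the 52 overlapping bigram windows for "count who":
  position 25–26: count who
  position 27–28: count who
  position 34–35: count who
  position 36–37: count who
  position 47–48: count who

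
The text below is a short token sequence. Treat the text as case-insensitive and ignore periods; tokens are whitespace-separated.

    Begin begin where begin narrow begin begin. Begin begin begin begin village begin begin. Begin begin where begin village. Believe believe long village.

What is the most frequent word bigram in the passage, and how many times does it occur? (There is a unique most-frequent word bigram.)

Bigram frequencies (highest first):
  begin begin: 9
  begin where: 2
  where begin: 2
  begin village: 2
  begin narrow: 1
  narrow begin: 1
  … (5 more, each ≤ 1)

"begin begin", 9 times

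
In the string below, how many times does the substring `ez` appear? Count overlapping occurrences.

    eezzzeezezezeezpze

Sliding a length-2 window over the 18 characters (17 positions):
  position 2–3: ez
  position 7–8: ez
  position 9–10: ez
  position 11–12: ez
  position 14–15: ez

5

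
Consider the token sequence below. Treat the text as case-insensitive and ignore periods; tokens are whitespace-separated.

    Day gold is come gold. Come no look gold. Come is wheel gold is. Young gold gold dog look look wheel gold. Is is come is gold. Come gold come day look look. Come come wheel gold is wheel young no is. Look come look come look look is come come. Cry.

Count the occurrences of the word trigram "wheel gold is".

Scanning the 50 overlapping trigram windows for "wheel gold is":
  position 12–14: wheel gold is
  position 21–23: wheel gold is
  position 36–38: wheel gold is

3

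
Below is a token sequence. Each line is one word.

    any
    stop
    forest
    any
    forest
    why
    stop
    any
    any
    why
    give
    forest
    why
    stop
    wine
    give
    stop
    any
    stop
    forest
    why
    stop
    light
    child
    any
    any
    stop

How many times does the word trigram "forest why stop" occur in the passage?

Scanning the 25 overlapping trigram windows for "forest why stop":
  position 5–7: forest why stop
  position 12–14: forest why stop
  position 20–22: forest why stop

3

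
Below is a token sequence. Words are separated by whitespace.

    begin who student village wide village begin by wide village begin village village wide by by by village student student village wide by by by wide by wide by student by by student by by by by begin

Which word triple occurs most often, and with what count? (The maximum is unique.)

"by by by", 4 times

Trigram frequencies (highest first):
  by by by: 4
  student village wide: 2
  wide village begin: 2
  village wide by: 2
  wide by by: 2
  by wide by: 2
  … (20 more, each ≤ 2)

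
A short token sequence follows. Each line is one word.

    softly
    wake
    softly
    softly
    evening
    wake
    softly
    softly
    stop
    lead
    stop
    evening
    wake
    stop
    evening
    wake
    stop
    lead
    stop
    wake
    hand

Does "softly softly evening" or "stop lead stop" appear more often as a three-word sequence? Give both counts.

"stop lead stop" (2 vs 1)

"softly softly evening": 1 occurrence
"stop lead stop": 2 occurrences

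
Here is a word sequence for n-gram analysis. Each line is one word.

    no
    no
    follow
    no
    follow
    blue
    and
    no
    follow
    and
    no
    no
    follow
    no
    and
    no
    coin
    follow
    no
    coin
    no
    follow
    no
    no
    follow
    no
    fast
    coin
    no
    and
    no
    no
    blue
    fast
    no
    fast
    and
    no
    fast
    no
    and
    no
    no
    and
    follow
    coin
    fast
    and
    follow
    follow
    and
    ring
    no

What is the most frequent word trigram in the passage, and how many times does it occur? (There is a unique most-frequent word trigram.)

Trigram frequencies (highest first):
  no follow no: 4
  no no follow: 3
  and no no: 3
  no and no: 3
  follow no follow: 1
  no follow blue: 1
  … (36 more, each ≤ 1)

"no follow no", 4 times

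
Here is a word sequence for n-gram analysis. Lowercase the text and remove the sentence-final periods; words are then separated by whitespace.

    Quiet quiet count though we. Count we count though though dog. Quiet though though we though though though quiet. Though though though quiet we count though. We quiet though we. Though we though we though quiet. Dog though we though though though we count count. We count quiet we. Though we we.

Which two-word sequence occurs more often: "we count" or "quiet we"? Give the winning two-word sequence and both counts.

"we count" (5 vs 2)

"we count": 5 occurrences
"quiet we": 2 occurrences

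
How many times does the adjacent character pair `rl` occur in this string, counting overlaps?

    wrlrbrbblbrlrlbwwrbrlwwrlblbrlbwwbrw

Sliding a length-2 window over the 36 characters (35 positions):
  position 2–3: rl
  position 11–12: rl
  position 13–14: rl
  position 20–21: rl
  position 24–25: rl
  position 29–30: rl

6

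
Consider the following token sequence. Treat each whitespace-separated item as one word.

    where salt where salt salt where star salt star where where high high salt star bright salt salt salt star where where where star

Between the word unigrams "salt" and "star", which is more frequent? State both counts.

"salt": 8 occurrences
"star": 5 occurrences

"salt" (8 vs 5)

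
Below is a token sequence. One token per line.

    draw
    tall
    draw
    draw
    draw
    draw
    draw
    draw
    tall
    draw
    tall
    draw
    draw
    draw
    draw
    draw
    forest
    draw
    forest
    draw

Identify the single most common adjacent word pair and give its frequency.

"draw draw", 9 times

Bigram frequencies (highest first):
  draw draw: 9
  draw tall: 3
  tall draw: 3
  draw forest: 2
  forest draw: 2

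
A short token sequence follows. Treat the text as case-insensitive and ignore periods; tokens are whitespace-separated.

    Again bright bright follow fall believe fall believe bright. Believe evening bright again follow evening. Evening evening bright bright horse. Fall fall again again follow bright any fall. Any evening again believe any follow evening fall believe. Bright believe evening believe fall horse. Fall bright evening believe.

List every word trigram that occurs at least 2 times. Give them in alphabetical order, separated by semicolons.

Trigram counts meeting the condition (at least 2 times):
  believe bright believe: 2
  bright believe evening: 2
  fall believe bright: 2

believe bright believe; bright believe evening; fall believe bright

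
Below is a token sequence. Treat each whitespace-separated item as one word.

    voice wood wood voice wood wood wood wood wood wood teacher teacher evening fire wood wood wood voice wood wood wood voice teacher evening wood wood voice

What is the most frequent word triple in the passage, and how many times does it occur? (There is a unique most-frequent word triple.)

"wood wood wood", 6 times

Trigram frequencies (highest first):
  wood wood wood: 6
  wood wood voice: 4
  voice wood wood: 3
  wood voice wood: 2
  wood wood teacher: 1
  wood teacher teacher: 1
  … (8 more, each ≤ 1)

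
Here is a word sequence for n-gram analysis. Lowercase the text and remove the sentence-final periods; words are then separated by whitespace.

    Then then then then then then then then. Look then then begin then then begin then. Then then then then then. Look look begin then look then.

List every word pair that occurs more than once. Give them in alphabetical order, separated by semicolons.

begin then; look then; then begin; then look; then then

Bigram counts meeting the condition (more than once):
  begin then: 3
  look then: 2
  then begin: 2
  then look: 3
  then then: 14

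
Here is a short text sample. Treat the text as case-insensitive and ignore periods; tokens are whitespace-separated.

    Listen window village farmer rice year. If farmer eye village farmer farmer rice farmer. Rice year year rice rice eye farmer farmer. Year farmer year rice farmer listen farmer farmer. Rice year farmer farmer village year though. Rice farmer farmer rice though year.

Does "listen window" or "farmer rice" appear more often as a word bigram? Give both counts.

"farmer rice" (5 vs 1)

"listen window": 1 occurrence
"farmer rice": 5 occurrences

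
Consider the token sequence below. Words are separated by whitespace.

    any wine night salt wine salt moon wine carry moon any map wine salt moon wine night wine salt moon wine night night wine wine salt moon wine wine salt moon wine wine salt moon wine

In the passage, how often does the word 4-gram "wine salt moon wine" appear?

6

Scanning the 33 overlapping 4-gram windows for "wine salt moon wine":
  position 5–8: wine salt moon wine
  position 13–16: wine salt moon wine
  position 18–21: wine salt moon wine
  position 25–28: wine salt moon wine
  position 29–32: wine salt moon wine
  position 33–36: wine salt moon wine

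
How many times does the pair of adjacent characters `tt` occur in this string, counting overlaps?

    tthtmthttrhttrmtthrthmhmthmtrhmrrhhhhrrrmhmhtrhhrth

Sliding a length-2 window over the 51 characters (50 positions):
  position 1–2: tt
  position 8–9: tt
  position 12–13: tt
  position 16–17: tt

4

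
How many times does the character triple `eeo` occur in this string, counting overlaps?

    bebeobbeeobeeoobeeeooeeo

Sliding a length-3 window over the 24 characters (22 positions):
  position 8–10: eeo
  position 12–14: eeo
  position 18–20: eeo
  position 22–24: eeo

4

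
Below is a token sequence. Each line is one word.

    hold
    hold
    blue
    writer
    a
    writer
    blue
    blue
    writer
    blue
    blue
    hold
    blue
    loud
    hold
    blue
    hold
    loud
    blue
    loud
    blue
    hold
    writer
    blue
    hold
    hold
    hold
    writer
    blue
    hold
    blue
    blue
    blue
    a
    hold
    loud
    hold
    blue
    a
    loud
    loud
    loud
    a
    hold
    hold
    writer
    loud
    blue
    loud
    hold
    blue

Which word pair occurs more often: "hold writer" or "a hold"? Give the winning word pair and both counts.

"hold writer" (3 vs 2)

"hold writer": 3 occurrences
"a hold": 2 occurrences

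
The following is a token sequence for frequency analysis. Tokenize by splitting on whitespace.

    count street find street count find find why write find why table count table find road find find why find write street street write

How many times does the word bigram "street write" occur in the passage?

Scanning the 23 overlapping bigram windows for "street write":
  position 23–24: street write

1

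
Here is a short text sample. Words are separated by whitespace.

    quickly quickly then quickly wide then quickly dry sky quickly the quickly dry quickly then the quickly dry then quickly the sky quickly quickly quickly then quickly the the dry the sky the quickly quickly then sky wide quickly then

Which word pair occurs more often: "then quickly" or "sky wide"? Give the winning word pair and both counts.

"then quickly" (4 vs 1)

"then quickly": 4 occurrences
"sky wide": 1 occurrence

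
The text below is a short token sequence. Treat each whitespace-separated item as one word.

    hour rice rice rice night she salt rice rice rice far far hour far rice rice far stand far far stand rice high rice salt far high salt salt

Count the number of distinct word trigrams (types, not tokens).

25

29 tokens → 27 trigram windows in total.
Repeated trigrams (each contributes count−1 duplicates):
  rice rice far: 2
  rice rice rice: 2
2 duplicate windows → 27 − 2 = 25 distinct.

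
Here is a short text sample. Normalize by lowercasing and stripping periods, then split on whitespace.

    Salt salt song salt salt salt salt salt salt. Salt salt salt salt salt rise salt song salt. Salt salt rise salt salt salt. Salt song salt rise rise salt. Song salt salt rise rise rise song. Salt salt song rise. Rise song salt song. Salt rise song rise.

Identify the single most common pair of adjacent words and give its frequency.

Bigram frequencies (highest first):
  salt salt: 18
  song salt: 7
  salt song: 6
  salt rise: 5
  rise rise: 4
  rise salt: 3
  … (2 more, each ≤ 3)

"salt salt", 18 times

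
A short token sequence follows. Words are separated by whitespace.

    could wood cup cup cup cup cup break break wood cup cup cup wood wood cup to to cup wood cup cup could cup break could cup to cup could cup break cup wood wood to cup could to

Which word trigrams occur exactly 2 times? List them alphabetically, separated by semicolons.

Trigram counts meeting the condition (exactly 2 times):
  could cup break: 2
  cup could cup: 2
  cup wood wood: 2
  to cup could: 2

could cup break; cup could cup; cup wood wood; to cup could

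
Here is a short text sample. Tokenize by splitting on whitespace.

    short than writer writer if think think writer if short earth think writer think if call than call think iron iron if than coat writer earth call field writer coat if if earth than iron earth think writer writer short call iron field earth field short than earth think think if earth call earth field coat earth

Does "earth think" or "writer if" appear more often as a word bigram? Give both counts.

"earth think": 3 occurrences
"writer if": 2 occurrences

"earth think" (3 vs 2)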